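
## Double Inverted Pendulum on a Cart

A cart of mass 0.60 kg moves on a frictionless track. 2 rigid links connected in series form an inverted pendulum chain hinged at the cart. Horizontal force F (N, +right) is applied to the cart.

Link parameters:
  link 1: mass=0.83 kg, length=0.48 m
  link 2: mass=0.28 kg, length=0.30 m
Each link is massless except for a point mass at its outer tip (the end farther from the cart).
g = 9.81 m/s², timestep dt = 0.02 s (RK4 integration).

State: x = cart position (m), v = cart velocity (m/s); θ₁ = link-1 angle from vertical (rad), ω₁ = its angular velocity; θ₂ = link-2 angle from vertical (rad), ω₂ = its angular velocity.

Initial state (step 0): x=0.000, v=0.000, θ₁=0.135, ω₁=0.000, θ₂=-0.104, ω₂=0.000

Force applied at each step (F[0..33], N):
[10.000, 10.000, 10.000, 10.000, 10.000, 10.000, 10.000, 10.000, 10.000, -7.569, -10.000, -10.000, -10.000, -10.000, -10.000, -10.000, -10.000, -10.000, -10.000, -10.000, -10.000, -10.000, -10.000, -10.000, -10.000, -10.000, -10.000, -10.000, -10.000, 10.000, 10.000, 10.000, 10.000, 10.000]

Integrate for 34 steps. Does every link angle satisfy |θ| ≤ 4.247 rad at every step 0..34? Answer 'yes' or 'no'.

apply F[0]=+10.000 → step 1: x=0.003, v=0.278, θ₁=0.130, ω₁=-0.482, θ₂=-0.106, ω₂=-0.238
apply F[1]=+10.000 → step 2: x=0.011, v=0.561, θ₁=0.116, ω₁=-0.982, θ₂=-0.113, ω₂=-0.465
apply F[2]=+10.000 → step 3: x=0.025, v=0.854, θ₁=0.091, ω₁=-1.517, θ₂=-0.125, ω₂=-0.669
apply F[3]=+10.000 → step 4: x=0.045, v=1.163, θ₁=0.055, ω₁=-2.102, θ₂=-0.140, ω₂=-0.836
apply F[4]=+10.000 → step 5: x=0.072, v=1.487, θ₁=0.006, ω₁=-2.747, θ₂=-0.158, ω₂=-0.953
apply F[5]=+10.000 → step 6: x=0.105, v=1.824, θ₁=-0.056, ω₁=-3.449, θ₂=-0.178, ω₂=-1.014
apply F[6]=+10.000 → step 7: x=0.145, v=2.160, θ₁=-0.132, ω₁=-4.183, θ₂=-0.198, ω₂=-1.026
apply F[7]=+10.000 → step 8: x=0.191, v=2.472, θ₁=-0.223, ω₁=-4.896, θ₂=-0.219, ω₂=-1.019
apply F[8]=+10.000 → step 9: x=0.243, v=2.732, θ₁=-0.327, ω₁=-5.523, θ₂=-0.239, ω₂=-1.050
apply F[9]=-7.569 → step 10: x=0.295, v=2.480, θ₁=-0.434, ω₁=-5.187, θ₂=-0.260, ω₂=-1.049
apply F[10]=-10.000 → step 11: x=0.342, v=2.199, θ₁=-0.534, ω₁=-4.868, θ₂=-0.281, ω₂=-0.992
apply F[11]=-10.000 → step 12: x=0.384, v=1.948, θ₁=-0.630, ω₁=-4.670, θ₂=-0.300, ω₂=-0.888
apply F[12]=-10.000 → step 13: x=0.420, v=1.717, θ₁=-0.722, ω₁=-4.570, θ₂=-0.316, ω₂=-0.746
apply F[13]=-10.000 → step 14: x=0.452, v=1.497, θ₁=-0.813, ω₁=-4.548, θ₂=-0.329, ω₂=-0.577
apply F[14]=-10.000 → step 15: x=0.480, v=1.281, θ₁=-0.904, ω₁=-4.589, θ₂=-0.339, ω₂=-0.389
apply F[15]=-10.000 → step 16: x=0.504, v=1.063, θ₁=-0.997, ω₁=-4.683, θ₂=-0.345, ω₂=-0.194
apply F[16]=-10.000 → step 17: x=0.523, v=0.838, θ₁=-1.092, ω₁=-4.823, θ₂=-0.347, ω₂=-0.001
apply F[17]=-10.000 → step 18: x=0.537, v=0.600, θ₁=-1.190, ω₁=-5.008, θ₂=-0.345, ω₂=0.179
apply F[18]=-10.000 → step 19: x=0.547, v=0.344, θ₁=-1.293, ω₁=-5.238, θ₂=-0.340, ω₂=0.334
apply F[19]=-10.000 → step 20: x=0.551, v=0.066, θ₁=-1.400, ω₁=-5.516, θ₂=-0.332, ω₂=0.449
apply F[20]=-10.000 → step 21: x=0.549, v=-0.242, θ₁=-1.514, ω₁=-5.853, θ₂=-0.322, ω₂=0.505
apply F[21]=-10.000 → step 22: x=0.541, v=-0.586, θ₁=-1.635, ω₁=-6.262, θ₂=-0.312, ω₂=0.479
apply F[22]=-10.000 → step 23: x=0.525, v=-0.979, θ₁=-1.765, ω₁=-6.769, θ₂=-0.304, ω₂=0.337
apply F[23]=-10.000 → step 24: x=0.501, v=-1.435, θ₁=-1.906, ω₁=-7.410, θ₂=-0.300, ω₂=0.030
apply F[24]=-10.000 → step 25: x=0.467, v=-1.979, θ₁=-2.062, ω₁=-8.251, θ₂=-0.304, ω₂=-0.523
apply F[25]=-10.000 → step 26: x=0.421, v=-2.651, θ₁=-2.238, ω₁=-9.398, θ₂=-0.323, ω₂=-1.467
apply F[26]=-10.000 → step 27: x=0.360, v=-3.511, θ₁=-2.442, ω₁=-11.029, θ₂=-0.367, ω₂=-3.084
apply F[27]=-10.000 → step 28: x=0.279, v=-4.619, θ₁=-2.684, ω₁=-13.383, θ₂=-0.455, ω₂=-5.970
apply F[28]=-10.000 → step 29: x=0.174, v=-5.800, θ₁=-2.981, ω₁=-16.216, θ₂=-0.621, ω₂=-11.153
apply F[29]=+10.000 → step 30: x=0.060, v=-5.474, θ₁=-3.306, ω₁=-15.825, θ₂=-0.912, ω₂=-17.656
apply F[30]=+10.000 → step 31: x=-0.040, v=-4.450, θ₁=-3.598, ω₁=-13.238, θ₂=-1.310, ω₂=-21.687
apply F[31]=+10.000 → step 32: x=-0.120, v=-3.623, θ₁=-3.835, ω₁=-10.408, θ₂=-1.764, ω₂=-23.493
apply F[32]=+10.000 → step 33: x=-0.186, v=-3.060, θ₁=-4.015, ω₁=-7.646, θ₂=-2.243, ω₂=-24.228
apply F[33]=+10.000 → step 34: x=-0.243, v=-2.605, θ₁=-4.141, ω₁=-4.890, θ₂=-2.731, ω₂=-24.591
Max |angle| over trajectory = 4.141 rad; bound = 4.247 → within bound.

Answer: yes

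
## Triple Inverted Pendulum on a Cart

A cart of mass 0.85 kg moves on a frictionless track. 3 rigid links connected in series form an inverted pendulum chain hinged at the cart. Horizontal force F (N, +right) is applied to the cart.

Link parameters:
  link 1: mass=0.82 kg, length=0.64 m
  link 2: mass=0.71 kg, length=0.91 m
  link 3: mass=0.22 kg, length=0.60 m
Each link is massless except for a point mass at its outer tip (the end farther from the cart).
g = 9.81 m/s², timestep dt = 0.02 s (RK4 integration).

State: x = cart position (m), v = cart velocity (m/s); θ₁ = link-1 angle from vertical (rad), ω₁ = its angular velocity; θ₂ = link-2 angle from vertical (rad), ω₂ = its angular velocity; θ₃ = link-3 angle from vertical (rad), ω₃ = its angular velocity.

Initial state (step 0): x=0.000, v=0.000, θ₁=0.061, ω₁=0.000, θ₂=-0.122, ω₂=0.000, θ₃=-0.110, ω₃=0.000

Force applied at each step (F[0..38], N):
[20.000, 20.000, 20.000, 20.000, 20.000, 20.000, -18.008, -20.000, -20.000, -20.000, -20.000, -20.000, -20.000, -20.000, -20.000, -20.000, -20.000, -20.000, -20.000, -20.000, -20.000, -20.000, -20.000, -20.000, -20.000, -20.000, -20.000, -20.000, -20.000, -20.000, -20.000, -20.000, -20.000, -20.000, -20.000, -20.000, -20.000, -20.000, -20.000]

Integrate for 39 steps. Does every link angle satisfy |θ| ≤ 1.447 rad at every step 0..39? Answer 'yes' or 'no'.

Answer: no

Derivation:
apply F[0]=+20.000 → step 1: x=0.004, v=0.445, θ₁=0.055, ω₁=-0.609, θ₂=-0.123, ω₂=-0.091, θ₃=-0.110, ω₃=0.006
apply F[1]=+20.000 → step 2: x=0.018, v=0.896, θ₁=0.036, ω₁=-1.240, θ₂=-0.126, ω₂=-0.171, θ₃=-0.110, ω₃=0.012
apply F[2]=+20.000 → step 3: x=0.040, v=1.359, θ₁=0.005, ω₁=-1.912, θ₂=-0.130, ω₂=-0.232, θ₃=-0.109, ω₃=0.018
apply F[3]=+20.000 → step 4: x=0.072, v=1.833, θ₁=-0.040, ω₁=-2.633, θ₂=-0.135, ω₂=-0.265, θ₃=-0.109, ω₃=0.024
apply F[4]=+20.000 → step 5: x=0.114, v=2.309, θ₁=-0.101, ω₁=-3.390, θ₂=-0.140, ω₂=-0.274, θ₃=-0.109, ω₃=0.027
apply F[5]=+20.000 → step 6: x=0.164, v=2.764, θ₁=-0.176, ω₁=-4.136, θ₂=-0.146, ω₂=-0.274, θ₃=-0.108, ω₃=0.023
apply F[6]=-18.008 → step 7: x=0.216, v=2.377, θ₁=-0.253, ω₁=-3.621, θ₂=-0.151, ω₂=-0.261, θ₃=-0.108, ω₃=0.030
apply F[7]=-20.000 → step 8: x=0.259, v=1.993, θ₁=-0.321, ω₁=-3.166, θ₂=-0.156, ω₂=-0.217, θ₃=-0.107, ω₃=0.045
apply F[8]=-20.000 → step 9: x=0.296, v=1.649, θ₁=-0.381, ω₁=-2.828, θ₂=-0.159, ω₂=-0.139, θ₃=-0.106, ω₃=0.064
apply F[9]=-20.000 → step 10: x=0.326, v=1.339, θ₁=-0.435, ω₁=-2.587, θ₂=-0.161, ω₂=-0.030, θ₃=-0.104, ω₃=0.087
apply F[10]=-20.000 → step 11: x=0.350, v=1.053, θ₁=-0.485, ω₁=-2.424, θ₂=-0.160, ω₂=0.106, θ₃=-0.102, ω₃=0.112
apply F[11]=-20.000 → step 12: x=0.368, v=0.786, θ₁=-0.532, ω₁=-2.323, θ₂=-0.157, ω₂=0.265, θ₃=-0.100, ω₃=0.136
apply F[12]=-20.000 → step 13: x=0.381, v=0.530, θ₁=-0.578, ω₁=-2.271, θ₂=-0.150, ω₂=0.444, θ₃=-0.097, ω₃=0.157
apply F[13]=-20.000 → step 14: x=0.389, v=0.282, θ₁=-0.623, ω₁=-2.257, θ₂=-0.139, ω₂=0.638, θ₃=-0.093, ω₃=0.176
apply F[14]=-20.000 → step 15: x=0.392, v=0.039, θ₁=-0.668, ω₁=-2.272, θ₂=-0.124, ω₂=0.847, θ₃=-0.090, ω₃=0.189
apply F[15]=-20.000 → step 16: x=0.391, v=-0.205, θ₁=-0.714, ω₁=-2.307, θ₂=-0.105, ω₂=1.067, θ₃=-0.086, ω₃=0.197
apply F[16]=-20.000 → step 17: x=0.384, v=-0.450, θ₁=-0.761, ω₁=-2.355, θ₂=-0.081, ω₂=1.296, θ₃=-0.082, ω₃=0.200
apply F[17]=-20.000 → step 18: x=0.373, v=-0.698, θ₁=-0.808, ω₁=-2.411, θ₂=-0.053, ω₂=1.532, θ₃=-0.078, ω₃=0.197
apply F[18]=-20.000 → step 19: x=0.356, v=-0.952, θ₁=-0.857, ω₁=-2.467, θ₂=-0.020, ω₂=1.771, θ₃=-0.074, ω₃=0.191
apply F[19]=-20.000 → step 20: x=0.335, v=-1.211, θ₁=-0.907, ω₁=-2.521, θ₂=0.018, ω₂=2.013, θ₃=-0.070, ω₃=0.183
apply F[20]=-20.000 → step 21: x=0.308, v=-1.475, θ₁=-0.958, ω₁=-2.567, θ₂=0.061, ω₂=2.256, θ₃=-0.067, ω₃=0.176
apply F[21]=-20.000 → step 22: x=0.276, v=-1.744, θ₁=-1.010, ω₁=-2.603, θ₂=0.108, ω₂=2.498, θ₃=-0.063, ω₃=0.173
apply F[22]=-20.000 → step 23: x=0.238, v=-2.015, θ₁=-1.062, ω₁=-2.626, θ₂=0.160, ω₂=2.740, θ₃=-0.060, ω₃=0.179
apply F[23]=-20.000 → step 24: x=0.195, v=-2.288, θ₁=-1.115, ω₁=-2.635, θ₂=0.218, ω₂=2.980, θ₃=-0.056, ω₃=0.200
apply F[24]=-20.000 → step 25: x=0.146, v=-2.559, θ₁=-1.167, ω₁=-2.629, θ₂=0.280, ω₂=3.220, θ₃=-0.052, ω₃=0.240
apply F[25]=-20.000 → step 26: x=0.093, v=-2.827, θ₁=-1.220, ω₁=-2.607, θ₂=0.346, ω₂=3.458, θ₃=-0.046, ω₃=0.308
apply F[26]=-20.000 → step 27: x=0.033, v=-3.086, θ₁=-1.271, ω₁=-2.569, θ₂=0.418, ω₂=3.696, θ₃=-0.039, ω₃=0.409
apply F[27]=-20.000 → step 28: x=-0.031, v=-3.335, θ₁=-1.322, ω₁=-2.514, θ₂=0.494, ω₂=3.934, θ₃=-0.030, ω₃=0.554
apply F[28]=-20.000 → step 29: x=-0.100, v=-3.569, θ₁=-1.372, ω₁=-2.446, θ₂=0.575, ω₂=4.171, θ₃=-0.017, ω₃=0.750
apply F[29]=-20.000 → step 30: x=-0.173, v=-3.783, θ₁=-1.420, ω₁=-2.367, θ₂=0.661, ω₂=4.404, θ₃=0.001, ω₃=1.009
apply F[30]=-20.000 → step 31: x=-0.251, v=-3.975, θ₁=-1.467, ω₁=-2.283, θ₂=0.751, ω₂=4.630, θ₃=0.024, ω₃=1.339
apply F[31]=-20.000 → step 32: x=-0.332, v=-4.139, θ₁=-1.511, ω₁=-2.204, θ₂=0.846, ω₂=4.842, θ₃=0.055, ω₃=1.750
apply F[32]=-20.000 → step 33: x=-0.416, v=-4.273, θ₁=-1.555, ω₁=-2.143, θ₂=0.945, ω₂=5.030, θ₃=0.095, ω₃=2.247
apply F[33]=-20.000 → step 34: x=-0.503, v=-4.379, θ₁=-1.597, ω₁=-2.119, θ₂=1.047, ω₂=5.180, θ₃=0.145, ω₃=2.830
apply F[34]=-20.000 → step 35: x=-0.591, v=-4.459, θ₁=-1.640, ω₁=-2.155, θ₂=1.152, ω₂=5.276, θ₃=0.208, ω₃=3.491
apply F[35]=-20.000 → step 36: x=-0.681, v=-4.524, θ₁=-1.684, ω₁=-2.277, θ₂=1.258, ω₂=5.299, θ₃=0.285, ω₃=4.208
apply F[36]=-20.000 → step 37: x=-0.772, v=-4.589, θ₁=-1.732, ω₁=-2.505, θ₂=1.363, ω₂=5.238, θ₃=0.377, ω₃=4.951
apply F[37]=-20.000 → step 38: x=-0.865, v=-4.674, θ₁=-1.785, ω₁=-2.853, θ₂=1.467, ω₂=5.088, θ₃=0.483, ω₃=5.677
apply F[38]=-20.000 → step 39: x=-0.960, v=-4.801, θ₁=-1.847, ω₁=-3.322, θ₂=1.566, ω₂=4.860, θ₃=0.604, ω₃=6.346
Max |angle| over trajectory = 1.847 rad; bound = 1.447 → exceeded.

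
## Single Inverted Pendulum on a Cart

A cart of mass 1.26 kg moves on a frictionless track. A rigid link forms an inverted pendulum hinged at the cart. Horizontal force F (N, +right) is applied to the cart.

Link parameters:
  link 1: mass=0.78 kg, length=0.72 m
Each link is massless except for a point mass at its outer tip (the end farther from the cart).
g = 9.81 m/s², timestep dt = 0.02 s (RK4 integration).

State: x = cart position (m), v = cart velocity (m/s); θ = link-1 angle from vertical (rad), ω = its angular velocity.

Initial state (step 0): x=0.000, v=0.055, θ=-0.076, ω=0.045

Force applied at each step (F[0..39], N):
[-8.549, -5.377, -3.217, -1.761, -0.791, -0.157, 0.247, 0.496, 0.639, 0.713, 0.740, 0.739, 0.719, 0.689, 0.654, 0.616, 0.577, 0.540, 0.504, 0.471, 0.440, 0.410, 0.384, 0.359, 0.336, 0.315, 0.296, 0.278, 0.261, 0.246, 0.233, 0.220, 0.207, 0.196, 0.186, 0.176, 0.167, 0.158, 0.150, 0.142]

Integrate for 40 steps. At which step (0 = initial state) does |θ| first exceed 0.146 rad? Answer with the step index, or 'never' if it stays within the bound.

apply F[0]=-8.549 → step 1: x=-0.000, v=-0.071, θ=-0.074, ω=0.199
apply F[1]=-5.377 → step 2: x=-0.002, v=-0.148, θ=-0.069, ω=0.286
apply F[2]=-3.217 → step 3: x=-0.006, v=-0.191, θ=-0.063, ω=0.328
apply F[3]=-1.761 → step 4: x=-0.010, v=-0.212, θ=-0.056, ω=0.340
apply F[4]=-0.791 → step 5: x=-0.014, v=-0.218, θ=-0.049, ω=0.335
apply F[5]=-0.157 → step 6: x=-0.018, v=-0.215, θ=-0.043, ω=0.318
apply F[6]=+0.247 → step 7: x=-0.023, v=-0.206, θ=-0.037, ω=0.295
apply F[7]=+0.496 → step 8: x=-0.027, v=-0.194, θ=-0.031, ω=0.270
apply F[8]=+0.639 → step 9: x=-0.030, v=-0.181, θ=-0.026, ω=0.243
apply F[9]=+0.713 → step 10: x=-0.034, v=-0.166, θ=-0.021, ω=0.217
apply F[10]=+0.740 → step 11: x=-0.037, v=-0.152, θ=-0.017, ω=0.192
apply F[11]=+0.739 → step 12: x=-0.040, v=-0.139, θ=-0.013, ω=0.169
apply F[12]=+0.719 → step 13: x=-0.043, v=-0.126, θ=-0.010, ω=0.148
apply F[13]=+0.689 → step 14: x=-0.045, v=-0.114, θ=-0.007, ω=0.129
apply F[14]=+0.654 → step 15: x=-0.047, v=-0.103, θ=-0.005, ω=0.112
apply F[15]=+0.616 → step 16: x=-0.049, v=-0.093, θ=-0.003, ω=0.097
apply F[16]=+0.577 → step 17: x=-0.051, v=-0.083, θ=-0.001, ω=0.083
apply F[17]=+0.540 → step 18: x=-0.052, v=-0.075, θ=0.000, ω=0.071
apply F[18]=+0.504 → step 19: x=-0.054, v=-0.067, θ=0.002, ω=0.060
apply F[19]=+0.471 → step 20: x=-0.055, v=-0.059, θ=0.003, ω=0.051
apply F[20]=+0.440 → step 21: x=-0.056, v=-0.053, θ=0.004, ω=0.043
apply F[21]=+0.410 → step 22: x=-0.057, v=-0.047, θ=0.004, ω=0.035
apply F[22]=+0.384 → step 23: x=-0.058, v=-0.041, θ=0.005, ω=0.029
apply F[23]=+0.359 → step 24: x=-0.059, v=-0.036, θ=0.006, ω=0.023
apply F[24]=+0.336 → step 25: x=-0.060, v=-0.032, θ=0.006, ω=0.019
apply F[25]=+0.315 → step 26: x=-0.060, v=-0.027, θ=0.006, ω=0.014
apply F[26]=+0.296 → step 27: x=-0.061, v=-0.024, θ=0.007, ω=0.011
apply F[27]=+0.278 → step 28: x=-0.061, v=-0.020, θ=0.007, ω=0.008
apply F[28]=+0.261 → step 29: x=-0.061, v=-0.017, θ=0.007, ω=0.005
apply F[29]=+0.246 → step 30: x=-0.062, v=-0.014, θ=0.007, ω=0.002
apply F[30]=+0.233 → step 31: x=-0.062, v=-0.011, θ=0.007, ω=0.000
apply F[31]=+0.220 → step 32: x=-0.062, v=-0.008, θ=0.007, ω=-0.001
apply F[32]=+0.207 → step 33: x=-0.062, v=-0.006, θ=0.007, ω=-0.003
apply F[33]=+0.196 → step 34: x=-0.062, v=-0.003, θ=0.007, ω=-0.004
apply F[34]=+0.186 → step 35: x=-0.062, v=-0.001, θ=0.007, ω=-0.005
apply F[35]=+0.176 → step 36: x=-0.062, v=0.001, θ=0.007, ω=-0.006
apply F[36]=+0.167 → step 37: x=-0.062, v=0.003, θ=0.007, ω=-0.007
apply F[37]=+0.158 → step 38: x=-0.062, v=0.004, θ=0.006, ω=-0.007
apply F[38]=+0.150 → step 39: x=-0.062, v=0.006, θ=0.006, ω=-0.008
apply F[39]=+0.142 → step 40: x=-0.062, v=0.007, θ=0.006, ω=-0.008
max |θ| = 0.076 ≤ 0.146 over all 41 states.

Answer: never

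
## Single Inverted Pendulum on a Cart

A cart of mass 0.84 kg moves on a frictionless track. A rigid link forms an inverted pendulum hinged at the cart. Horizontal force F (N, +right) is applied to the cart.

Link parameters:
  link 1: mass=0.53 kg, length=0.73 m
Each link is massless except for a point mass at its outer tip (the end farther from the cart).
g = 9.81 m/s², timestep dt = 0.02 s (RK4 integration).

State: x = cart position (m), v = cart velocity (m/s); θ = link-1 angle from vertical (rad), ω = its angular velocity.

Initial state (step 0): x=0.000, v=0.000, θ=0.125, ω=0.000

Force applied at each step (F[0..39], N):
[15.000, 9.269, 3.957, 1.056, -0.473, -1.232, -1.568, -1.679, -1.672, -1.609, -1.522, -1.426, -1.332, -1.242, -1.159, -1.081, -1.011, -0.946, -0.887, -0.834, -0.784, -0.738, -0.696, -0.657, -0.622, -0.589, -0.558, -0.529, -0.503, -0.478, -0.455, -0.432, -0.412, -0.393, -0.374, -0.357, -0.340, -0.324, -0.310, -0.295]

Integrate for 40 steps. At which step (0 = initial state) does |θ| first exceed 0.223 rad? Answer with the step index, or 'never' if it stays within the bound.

apply F[0]=+15.000 → step 1: x=0.003, v=0.339, θ=0.121, ω=-0.427
apply F[1]=+9.269 → step 2: x=0.012, v=0.544, θ=0.110, ω=-0.676
apply F[2]=+3.957 → step 3: x=0.024, v=0.625, θ=0.095, ω=-0.759
apply F[3]=+1.056 → step 4: x=0.037, v=0.640, θ=0.080, ω=-0.756
apply F[4]=-0.473 → step 5: x=0.049, v=0.620, θ=0.066, ω=-0.709
apply F[5]=-1.232 → step 6: x=0.061, v=0.584, θ=0.052, ω=-0.644
apply F[6]=-1.568 → step 7: x=0.072, v=0.541, θ=0.040, ω=-0.573
apply F[7]=-1.679 → step 8: x=0.083, v=0.497, θ=0.029, ω=-0.503
apply F[8]=-1.672 → step 9: x=0.092, v=0.454, θ=0.020, ω=-0.438
apply F[9]=-1.609 → step 10: x=0.101, v=0.414, θ=0.012, ω=-0.379
apply F[10]=-1.522 → step 11: x=0.109, v=0.377, θ=0.005, ω=-0.326
apply F[11]=-1.426 → step 12: x=0.116, v=0.343, θ=-0.001, ω=-0.278
apply F[12]=-1.332 → step 13: x=0.123, v=0.312, θ=-0.007, ω=-0.237
apply F[13]=-1.242 → step 14: x=0.129, v=0.283, θ=-0.011, ω=-0.200
apply F[14]=-1.159 → step 15: x=0.134, v=0.257, θ=-0.015, ω=-0.168
apply F[15]=-1.081 → step 16: x=0.139, v=0.233, θ=-0.018, ω=-0.140
apply F[16]=-1.011 → step 17: x=0.143, v=0.212, θ=-0.020, ω=-0.115
apply F[17]=-0.946 → step 18: x=0.147, v=0.192, θ=-0.022, ω=-0.094
apply F[18]=-0.887 → step 19: x=0.151, v=0.174, θ=-0.024, ω=-0.075
apply F[19]=-0.834 → step 20: x=0.154, v=0.157, θ=-0.025, ω=-0.059
apply F[20]=-0.784 → step 21: x=0.157, v=0.141, θ=-0.026, ω=-0.044
apply F[21]=-0.738 → step 22: x=0.160, v=0.127, θ=-0.027, ω=-0.032
apply F[22]=-0.696 → step 23: x=0.162, v=0.114, θ=-0.028, ω=-0.022
apply F[23]=-0.657 → step 24: x=0.165, v=0.102, θ=-0.028, ω=-0.012
apply F[24]=-0.622 → step 25: x=0.167, v=0.090, θ=-0.028, ω=-0.004
apply F[25]=-0.589 → step 26: x=0.168, v=0.080, θ=-0.028, ω=0.002
apply F[26]=-0.558 → step 27: x=0.170, v=0.070, θ=-0.028, ω=0.008
apply F[27]=-0.529 → step 28: x=0.171, v=0.061, θ=-0.028, ω=0.013
apply F[28]=-0.503 → step 29: x=0.172, v=0.053, θ=-0.028, ω=0.017
apply F[29]=-0.478 → step 30: x=0.173, v=0.045, θ=-0.027, ω=0.021
apply F[30]=-0.455 → step 31: x=0.174, v=0.037, θ=-0.027, ω=0.024
apply F[31]=-0.432 → step 32: x=0.175, v=0.030, θ=-0.026, ω=0.026
apply F[32]=-0.412 → step 33: x=0.175, v=0.023, θ=-0.026, ω=0.028
apply F[33]=-0.393 → step 34: x=0.176, v=0.017, θ=-0.025, ω=0.030
apply F[34]=-0.374 → step 35: x=0.176, v=0.011, θ=-0.025, ω=0.031
apply F[35]=-0.357 → step 36: x=0.176, v=0.006, θ=-0.024, ω=0.032
apply F[36]=-0.340 → step 37: x=0.176, v=0.001, θ=-0.023, ω=0.033
apply F[37]=-0.324 → step 38: x=0.176, v=-0.004, θ=-0.023, ω=0.034
apply F[38]=-0.310 → step 39: x=0.176, v=-0.009, θ=-0.022, ω=0.034
apply F[39]=-0.295 → step 40: x=0.176, v=-0.013, θ=-0.021, ω=0.034
max |θ| = 0.125 ≤ 0.223 over all 41 states.

Answer: never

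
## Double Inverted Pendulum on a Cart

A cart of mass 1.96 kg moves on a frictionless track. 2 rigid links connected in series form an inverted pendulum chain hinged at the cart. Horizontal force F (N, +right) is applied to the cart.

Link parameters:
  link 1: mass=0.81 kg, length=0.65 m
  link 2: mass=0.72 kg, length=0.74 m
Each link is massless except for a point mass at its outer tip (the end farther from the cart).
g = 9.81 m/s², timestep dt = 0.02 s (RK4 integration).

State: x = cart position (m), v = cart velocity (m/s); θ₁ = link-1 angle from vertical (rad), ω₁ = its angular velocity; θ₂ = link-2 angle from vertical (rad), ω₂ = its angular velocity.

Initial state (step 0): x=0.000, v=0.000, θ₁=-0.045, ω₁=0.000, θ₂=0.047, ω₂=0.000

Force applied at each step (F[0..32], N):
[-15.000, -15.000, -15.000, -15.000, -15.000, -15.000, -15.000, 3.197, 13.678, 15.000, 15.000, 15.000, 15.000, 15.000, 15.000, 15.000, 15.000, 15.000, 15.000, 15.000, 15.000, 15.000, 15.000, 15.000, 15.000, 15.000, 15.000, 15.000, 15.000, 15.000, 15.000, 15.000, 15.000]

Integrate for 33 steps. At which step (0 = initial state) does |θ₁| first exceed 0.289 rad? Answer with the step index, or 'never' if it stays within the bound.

Answer: 26

Derivation:
apply F[0]=-15.000 → step 1: x=-0.001, v=-0.146, θ₁=-0.043, ω₁=0.186, θ₂=0.047, ω₂=0.047
apply F[1]=-15.000 → step 2: x=-0.006, v=-0.293, θ₁=-0.038, ω₁=0.375, θ₂=0.049, ω₂=0.092
apply F[2]=-15.000 → step 3: x=-0.013, v=-0.441, θ₁=-0.028, ω₁=0.571, θ₂=0.051, ω₂=0.134
apply F[3]=-15.000 → step 4: x=-0.023, v=-0.591, θ₁=-0.015, ω₁=0.775, θ₂=0.054, ω₂=0.170
apply F[4]=-15.000 → step 5: x=-0.037, v=-0.743, θ₁=0.003, ω₁=0.991, θ₂=0.058, ω₂=0.200
apply F[5]=-15.000 → step 6: x=-0.053, v=-0.898, θ₁=0.025, ω₁=1.223, θ₂=0.062, ω₂=0.221
apply F[6]=-15.000 → step 7: x=-0.073, v=-1.056, θ₁=0.052, ω₁=1.471, θ₂=0.067, ω₂=0.232
apply F[7]=+3.197 → step 8: x=-0.094, v=-1.032, θ₁=0.081, ω₁=1.454, θ₂=0.071, ω₂=0.233
apply F[8]=+13.678 → step 9: x=-0.113, v=-0.906, θ₁=0.109, ω₁=1.295, θ₂=0.076, ω₂=0.223
apply F[9]=+15.000 → step 10: x=-0.130, v=-0.771, θ₁=0.133, ω₁=1.137, θ₂=0.080, ω₂=0.202
apply F[10]=+15.000 → step 11: x=-0.144, v=-0.640, θ₁=0.154, ω₁=0.997, θ₂=0.084, ω₂=0.171
apply F[11]=+15.000 → step 12: x=-0.155, v=-0.512, θ₁=0.173, ω₁=0.875, θ₂=0.087, ω₂=0.130
apply F[12]=+15.000 → step 13: x=-0.164, v=-0.388, θ₁=0.189, ω₁=0.767, θ₂=0.089, ω₂=0.081
apply F[13]=+15.000 → step 14: x=-0.171, v=-0.267, θ₁=0.204, ω₁=0.673, θ₂=0.090, ω₂=0.025
apply F[14]=+15.000 → step 15: x=-0.175, v=-0.148, θ₁=0.216, ω₁=0.591, θ₂=0.090, ω₂=-0.039
apply F[15]=+15.000 → step 16: x=-0.177, v=-0.031, θ₁=0.227, ω₁=0.519, θ₂=0.089, ω₂=-0.110
apply F[16]=+15.000 → step 17: x=-0.176, v=0.084, θ₁=0.237, ω₁=0.458, θ₂=0.086, ω₂=-0.187
apply F[17]=+15.000 → step 18: x=-0.173, v=0.198, θ₁=0.246, ω₁=0.404, θ₂=0.081, ω₂=-0.272
apply F[18]=+15.000 → step 19: x=-0.168, v=0.311, θ₁=0.253, ω₁=0.359, θ₂=0.075, ω₂=-0.364
apply F[19]=+15.000 → step 20: x=-0.161, v=0.422, θ₁=0.260, ω₁=0.322, θ₂=0.066, ω₂=-0.462
apply F[20]=+15.000 → step 21: x=-0.151, v=0.533, θ₁=0.266, ω₁=0.291, θ₂=0.056, ω₂=-0.569
apply F[21]=+15.000 → step 22: x=-0.140, v=0.643, θ₁=0.272, ω₁=0.267, θ₂=0.044, ω₂=-0.683
apply F[22]=+15.000 → step 23: x=-0.126, v=0.753, θ₁=0.277, ω₁=0.248, θ₂=0.029, ω₂=-0.806
apply F[23]=+15.000 → step 24: x=-0.110, v=0.863, θ₁=0.282, ω₁=0.235, θ₂=0.011, ω₂=-0.938
apply F[24]=+15.000 → step 25: x=-0.091, v=0.973, θ₁=0.287, ω₁=0.227, θ₂=-0.009, ω₂=-1.079
apply F[25]=+15.000 → step 26: x=-0.071, v=1.083, θ₁=0.291, ω₁=0.224, θ₂=-0.032, ω₂=-1.229
apply F[26]=+15.000 → step 27: x=-0.048, v=1.193, θ₁=0.295, ω₁=0.223, θ₂=-0.058, ω₂=-1.389
apply F[27]=+15.000 → step 28: x=-0.023, v=1.304, θ₁=0.300, ω₁=0.225, θ₂=-0.088, ω₂=-1.559
apply F[28]=+15.000 → step 29: x=0.004, v=1.416, θ₁=0.304, ω₁=0.227, θ₂=-0.121, ω₂=-1.738
apply F[29]=+15.000 → step 30: x=0.034, v=1.529, θ₁=0.309, ω₁=0.229, θ₂=-0.157, ω₂=-1.926
apply F[30]=+15.000 → step 31: x=0.065, v=1.642, θ₁=0.314, ω₁=0.226, θ₂=-0.198, ω₂=-2.122
apply F[31]=+15.000 → step 32: x=0.099, v=1.758, θ₁=0.318, ω₁=0.218, θ₂=-0.242, ω₂=-2.325
apply F[32]=+15.000 → step 33: x=0.136, v=1.874, θ₁=0.322, ω₁=0.201, θ₂=-0.291, ω₂=-2.534
|θ₁| = 0.291 > 0.289 first at step 26.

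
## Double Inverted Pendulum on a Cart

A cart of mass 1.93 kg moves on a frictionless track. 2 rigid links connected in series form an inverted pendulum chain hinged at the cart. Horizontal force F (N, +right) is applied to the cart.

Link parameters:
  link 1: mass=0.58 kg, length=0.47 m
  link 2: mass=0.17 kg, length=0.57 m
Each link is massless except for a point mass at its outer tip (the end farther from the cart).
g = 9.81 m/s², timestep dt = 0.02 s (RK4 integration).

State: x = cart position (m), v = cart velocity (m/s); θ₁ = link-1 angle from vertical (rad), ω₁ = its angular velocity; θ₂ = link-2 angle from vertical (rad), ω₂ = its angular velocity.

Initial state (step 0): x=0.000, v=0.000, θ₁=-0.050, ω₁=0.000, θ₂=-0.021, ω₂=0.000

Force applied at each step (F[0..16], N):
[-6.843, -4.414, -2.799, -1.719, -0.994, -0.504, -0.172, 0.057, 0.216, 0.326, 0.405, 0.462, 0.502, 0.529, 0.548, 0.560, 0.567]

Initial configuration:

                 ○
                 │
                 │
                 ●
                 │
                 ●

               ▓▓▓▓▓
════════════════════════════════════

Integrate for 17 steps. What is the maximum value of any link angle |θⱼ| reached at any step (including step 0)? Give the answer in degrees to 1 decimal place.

Answer: 2.9°

Derivation:
apply F[0]=-6.843 → step 1: x=-0.001, v=-0.067, θ₁=-0.049, ω₁=0.118, θ₂=-0.021, ω₂=0.013
apply F[1]=-4.414 → step 2: x=-0.002, v=-0.109, θ₁=-0.046, ω₁=0.185, θ₂=-0.020, ω₂=0.025
apply F[2]=-2.799 → step 3: x=-0.005, v=-0.135, θ₁=-0.042, ω₁=0.218, θ₂=-0.020, ω₂=0.035
apply F[3]=-1.719 → step 4: x=-0.008, v=-0.150, θ₁=-0.037, ω₁=0.231, θ₂=-0.019, ω₂=0.044
apply F[4]=-0.994 → step 5: x=-0.011, v=-0.157, θ₁=-0.033, ω₁=0.230, θ₂=-0.018, ω₂=0.052
apply F[5]=-0.504 → step 6: x=-0.014, v=-0.160, θ₁=-0.028, ω₁=0.222, θ₂=-0.017, ω₂=0.057
apply F[6]=-0.172 → step 7: x=-0.017, v=-0.160, θ₁=-0.024, ω₁=0.210, θ₂=-0.016, ω₂=0.062
apply F[7]=+0.057 → step 8: x=-0.020, v=-0.158, θ₁=-0.020, ω₁=0.195, θ₂=-0.015, ω₂=0.065
apply F[8]=+0.216 → step 9: x=-0.023, v=-0.154, θ₁=-0.016, ω₁=0.179, θ₂=-0.013, ω₂=0.066
apply F[9]=+0.326 → step 10: x=-0.026, v=-0.150, θ₁=-0.013, ω₁=0.164, θ₂=-0.012, ω₂=0.067
apply F[10]=+0.405 → step 11: x=-0.029, v=-0.145, θ₁=-0.010, ω₁=0.148, θ₂=-0.011, ω₂=0.067
apply F[11]=+0.462 → step 12: x=-0.032, v=-0.139, θ₁=-0.007, ω₁=0.134, θ₂=-0.009, ω₂=0.066
apply F[12]=+0.502 → step 13: x=-0.035, v=-0.134, θ₁=-0.004, ω₁=0.120, θ₂=-0.008, ω₂=0.065
apply F[13]=+0.529 → step 14: x=-0.038, v=-0.128, θ₁=-0.002, ω₁=0.107, θ₂=-0.007, ω₂=0.063
apply F[14]=+0.548 → step 15: x=-0.040, v=-0.122, θ₁=0.000, ω₁=0.095, θ₂=-0.005, ω₂=0.061
apply F[15]=+0.560 → step 16: x=-0.042, v=-0.116, θ₁=0.002, ω₁=0.084, θ₂=-0.004, ω₂=0.058
apply F[16]=+0.567 → step 17: x=-0.045, v=-0.111, θ₁=0.003, ω₁=0.074, θ₂=-0.003, ω₂=0.055
Max |angle| over trajectory = 0.050 rad = 2.9°.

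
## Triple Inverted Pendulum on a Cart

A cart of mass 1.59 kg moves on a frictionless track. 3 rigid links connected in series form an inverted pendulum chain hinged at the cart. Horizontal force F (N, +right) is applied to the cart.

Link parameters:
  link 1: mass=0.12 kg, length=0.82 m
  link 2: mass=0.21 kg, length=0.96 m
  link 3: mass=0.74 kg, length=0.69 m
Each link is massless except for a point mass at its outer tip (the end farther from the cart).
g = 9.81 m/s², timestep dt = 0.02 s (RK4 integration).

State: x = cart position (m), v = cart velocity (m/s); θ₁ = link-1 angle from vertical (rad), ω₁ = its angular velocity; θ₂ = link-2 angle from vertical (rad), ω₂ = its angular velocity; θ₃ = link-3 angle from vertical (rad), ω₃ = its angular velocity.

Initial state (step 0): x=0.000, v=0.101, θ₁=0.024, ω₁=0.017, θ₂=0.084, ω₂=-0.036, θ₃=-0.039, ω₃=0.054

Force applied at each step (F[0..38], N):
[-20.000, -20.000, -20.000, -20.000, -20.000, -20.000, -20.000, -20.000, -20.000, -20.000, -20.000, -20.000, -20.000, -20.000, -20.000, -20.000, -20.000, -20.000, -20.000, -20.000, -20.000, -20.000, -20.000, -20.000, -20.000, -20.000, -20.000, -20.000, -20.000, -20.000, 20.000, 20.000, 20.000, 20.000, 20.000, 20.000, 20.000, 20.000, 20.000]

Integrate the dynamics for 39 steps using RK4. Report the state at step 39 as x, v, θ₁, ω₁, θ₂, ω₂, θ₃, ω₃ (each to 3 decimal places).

Answer: x=-2.711, v=-1.621, θ₁=1.573, ω₁=3.001, θ₂=1.767, ω₂=4.170, θ₃=2.518, ω₃=7.389

Derivation:
apply F[0]=-20.000 → step 1: x=-0.001, v=-0.154, θ₁=0.026, ω₁=0.233, θ₂=0.085, ω₂=0.139, θ₃=-0.039, ω₃=-0.087
apply F[1]=-20.000 → step 2: x=-0.006, v=-0.409, θ₁=0.033, ω₁=0.456, θ₂=0.090, ω₂=0.310, θ₃=-0.042, ω₃=-0.229
apply F[2]=-20.000 → step 3: x=-0.017, v=-0.664, θ₁=0.045, ω₁=0.692, θ₂=0.097, ω₂=0.474, θ₃=-0.049, ω₃=-0.376
apply F[3]=-20.000 → step 4: x=-0.033, v=-0.921, θ₁=0.061, ω₁=0.946, θ₂=0.108, ω₂=0.626, θ₃=-0.058, ω₃=-0.525
apply F[4]=-20.000 → step 5: x=-0.054, v=-1.179, θ₁=0.083, ω₁=1.223, θ₂=0.122, ω₂=0.761, θ₃=-0.070, ω₃=-0.675
apply F[5]=-20.000 → step 6: x=-0.080, v=-1.438, θ₁=0.110, ω₁=1.525, θ₂=0.139, ω₂=0.872, θ₃=-0.084, ω₃=-0.815
apply F[6]=-20.000 → step 7: x=-0.111, v=-1.696, θ₁=0.144, ω₁=1.852, θ₂=0.157, ω₂=0.950, θ₃=-0.102, ω₃=-0.933
apply F[7]=-20.000 → step 8: x=-0.148, v=-1.953, θ₁=0.184, ω₁=2.198, θ₂=0.176, ω₂=0.992, θ₃=-0.122, ω₃=-1.012
apply F[8]=-20.000 → step 9: x=-0.189, v=-2.207, θ₁=0.232, ω₁=2.552, θ₂=0.196, ω₂=0.999, θ₃=-0.142, ω₃=-1.038
apply F[9]=-20.000 → step 10: x=-0.236, v=-2.456, θ₁=0.286, ω₁=2.897, θ₂=0.216, ω₂=0.982, θ₃=-0.163, ω₃=-0.998
apply F[10]=-20.000 → step 11: x=-0.288, v=-2.698, θ₁=0.348, ω₁=3.214, θ₂=0.236, ω₂=0.958, θ₃=-0.182, ω₃=-0.887
apply F[11]=-20.000 → step 12: x=-0.344, v=-2.933, θ₁=0.415, ω₁=3.486, θ₂=0.255, ω₂=0.949, θ₃=-0.198, ω₃=-0.712
apply F[12]=-20.000 → step 13: x=-0.405, v=-3.160, θ₁=0.487, ω₁=3.701, θ₂=0.274, ω₂=0.975, θ₃=-0.210, ω₃=-0.484
apply F[13]=-20.000 → step 14: x=-0.470, v=-3.381, θ₁=0.562, ω₁=3.859, θ₂=0.294, ω₂=1.050, θ₃=-0.217, ω₃=-0.218
apply F[14]=-20.000 → step 15: x=-0.540, v=-3.595, θ₁=0.641, ω₁=3.961, θ₂=0.316, ω₂=1.177, θ₃=-0.218, ω₃=0.070
apply F[15]=-20.000 → step 16: x=-0.614, v=-3.804, θ₁=0.721, ω₁=4.014, θ₂=0.341, ω₂=1.355, θ₃=-0.214, ω₃=0.371
apply F[16]=-20.000 → step 17: x=-0.692, v=-4.008, θ₁=0.801, ω₁=4.023, θ₂=0.371, ω₂=1.579, θ₃=-0.203, ω₃=0.682
apply F[17]=-20.000 → step 18: x=-0.774, v=-4.209, θ₁=0.881, ω₁=3.991, θ₂=0.405, ω₂=1.841, θ₃=-0.187, ω₃=1.000
apply F[18]=-20.000 → step 19: x=-0.860, v=-4.405, θ₁=0.960, ω₁=3.920, θ₂=0.445, ω₂=2.134, θ₃=-0.163, ω₃=1.327
apply F[19]=-20.000 → step 20: x=-0.950, v=-4.599, θ₁=1.038, ω₁=3.806, θ₂=0.490, ω₂=2.448, θ₃=-0.133, ω₃=1.669
apply F[20]=-20.000 → step 21: x=-1.044, v=-4.789, θ₁=1.112, ω₁=3.648, θ₂=0.543, ω₂=2.775, θ₃=-0.096, ω₃=2.031
apply F[21]=-20.000 → step 22: x=-1.142, v=-4.975, θ₁=1.183, ω₁=3.440, θ₂=0.601, ω₂=3.107, θ₃=-0.052, ω₃=2.420
apply F[22]=-20.000 → step 23: x=-1.243, v=-5.157, θ₁=1.250, ω₁=3.178, θ₂=0.667, ω₂=3.435, θ₃=0.001, ω₃=2.846
apply F[23]=-20.000 → step 24: x=-1.348, v=-5.334, θ₁=1.310, ω₁=2.857, θ₂=0.739, ω₂=3.749, θ₃=0.062, ω₃=3.319
apply F[24]=-20.000 → step 25: x=-1.457, v=-5.504, θ₁=1.363, ω₁=2.473, θ₂=0.817, ω₂=4.039, θ₃=0.134, ω₃=3.854
apply F[25]=-20.000 → step 26: x=-1.568, v=-5.665, θ₁=1.408, ω₁=2.022, θ₂=0.900, ω₂=4.291, θ₃=0.217, ω₃=4.469
apply F[26]=-20.000 → step 27: x=-1.683, v=-5.813, θ₁=1.444, ω₁=1.503, θ₂=0.988, ω₂=4.488, θ₃=0.313, ω₃=5.188
apply F[27]=-20.000 → step 28: x=-1.801, v=-5.939, θ₁=1.468, ω₁=0.916, θ₂=1.079, ω₂=4.602, θ₃=0.425, ω₃=6.048
apply F[28]=-20.000 → step 29: x=-1.920, v=-6.034, θ₁=1.480, ω₁=0.274, θ₂=1.171, ω₂=4.586, θ₃=0.556, ω₃=7.100
apply F[29]=-20.000 → step 30: x=-2.042, v=-6.074, θ₁=1.479, ω₁=-0.393, θ₂=1.261, ω₂=4.359, θ₃=0.711, ω₃=8.415
apply F[30]=+20.000 → step 31: x=-2.159, v=-5.666, θ₁=1.468, ω₁=-0.722, θ₂=1.343, ω₂=3.798, θ₃=0.889, ω₃=9.427
apply F[31]=+20.000 → step 32: x=-2.268, v=-5.176, θ₁=1.451, ω₁=-0.903, θ₂=1.412, ω₂=3.036, θ₃=1.089, ω₃=10.578
apply F[32]=+20.000 → step 33: x=-2.365, v=-4.571, θ₁=1.434, ω₁=-0.769, θ₂=1.463, ω₂=2.158, θ₃=1.312, ω₃=11.608
apply F[33]=+20.000 → step 34: x=-2.450, v=-3.884, θ₁=1.423, ω₁=-0.211, θ₂=1.500, ω₂=1.584, θ₃=1.548, ω₃=11.890
apply F[34]=+20.000 → step 35: x=-2.521, v=-3.256, θ₁=1.427, ω₁=0.549, θ₂=1.532, ω₂=1.705, θ₃=1.781, ω₃=11.205
apply F[35]=+20.000 → step 36: x=-2.581, v=-2.754, θ₁=1.445, ω₁=1.246, θ₂=1.571, ω₂=2.278, θ₃=1.994, ω₃=10.159
apply F[36]=+20.000 → step 37: x=-2.632, v=-2.342, θ₁=1.476, ω₁=1.852, θ₂=1.623, ω₂=2.961, θ₃=2.187, ω₃=9.158
apply F[37]=+20.000 → step 38: x=-2.675, v=-1.973, θ₁=1.518, ω₁=2.420, θ₂=1.689, ω₂=3.609, θ₃=2.361, ω₃=8.252
apply F[38]=+20.000 → step 39: x=-2.711, v=-1.621, θ₁=1.573, ω₁=3.001, θ₂=1.767, ω₂=4.170, θ₃=2.518, ω₃=7.389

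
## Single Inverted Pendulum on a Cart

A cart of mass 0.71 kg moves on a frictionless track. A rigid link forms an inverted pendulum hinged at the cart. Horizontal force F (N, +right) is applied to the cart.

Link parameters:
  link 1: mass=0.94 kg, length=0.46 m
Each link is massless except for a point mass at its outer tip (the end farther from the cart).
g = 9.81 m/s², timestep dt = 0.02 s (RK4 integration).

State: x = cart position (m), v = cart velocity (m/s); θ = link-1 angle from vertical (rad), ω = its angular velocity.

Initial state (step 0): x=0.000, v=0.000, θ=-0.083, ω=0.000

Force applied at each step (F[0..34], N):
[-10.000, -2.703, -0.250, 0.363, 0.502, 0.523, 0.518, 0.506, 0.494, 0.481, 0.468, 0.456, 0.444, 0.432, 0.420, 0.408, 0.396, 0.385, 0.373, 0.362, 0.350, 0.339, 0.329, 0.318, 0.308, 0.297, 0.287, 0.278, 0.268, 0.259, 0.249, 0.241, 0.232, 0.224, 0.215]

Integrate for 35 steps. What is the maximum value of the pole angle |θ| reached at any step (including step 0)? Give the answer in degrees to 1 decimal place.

apply F[0]=-10.000 → step 1: x=-0.003, v=-0.259, θ=-0.078, ω=0.526
apply F[1]=-2.703 → step 2: x=-0.008, v=-0.316, θ=-0.066, ω=0.619
apply F[2]=-0.250 → step 3: x=-0.015, v=-0.308, θ=-0.054, ω=0.575
apply F[3]=+0.363 → step 4: x=-0.020, v=-0.285, θ=-0.044, ω=0.505
apply F[4]=+0.502 → step 5: x=-0.026, v=-0.261, θ=-0.034, ω=0.437
apply F[5]=+0.523 → step 6: x=-0.031, v=-0.238, θ=-0.026, ω=0.375
apply F[6]=+0.518 → step 7: x=-0.035, v=-0.218, θ=-0.019, ω=0.321
apply F[7]=+0.506 → step 8: x=-0.040, v=-0.200, θ=-0.013, ω=0.274
apply F[8]=+0.494 → step 9: x=-0.043, v=-0.183, θ=-0.008, ω=0.233
apply F[9]=+0.481 → step 10: x=-0.047, v=-0.168, θ=-0.004, ω=0.198
apply F[10]=+0.468 → step 11: x=-0.050, v=-0.154, θ=-0.000, ω=0.167
apply F[11]=+0.456 → step 12: x=-0.053, v=-0.142, θ=0.003, ω=0.141
apply F[12]=+0.444 → step 13: x=-0.056, v=-0.130, θ=0.005, ω=0.118
apply F[13]=+0.432 → step 14: x=-0.058, v=-0.120, θ=0.008, ω=0.098
apply F[14]=+0.420 → step 15: x=-0.061, v=-0.110, θ=0.009, ω=0.081
apply F[15]=+0.408 → step 16: x=-0.063, v=-0.101, θ=0.011, ω=0.066
apply F[16]=+0.396 → step 17: x=-0.065, v=-0.093, θ=0.012, ω=0.053
apply F[17]=+0.385 → step 18: x=-0.067, v=-0.086, θ=0.013, ω=0.042
apply F[18]=+0.373 → step 19: x=-0.068, v=-0.079, θ=0.014, ω=0.032
apply F[19]=+0.362 → step 20: x=-0.070, v=-0.072, θ=0.014, ω=0.024
apply F[20]=+0.350 → step 21: x=-0.071, v=-0.066, θ=0.015, ω=0.017
apply F[21]=+0.339 → step 22: x=-0.072, v=-0.060, θ=0.015, ω=0.011
apply F[22]=+0.329 → step 23: x=-0.073, v=-0.055, θ=0.015, ω=0.006
apply F[23]=+0.318 → step 24: x=-0.075, v=-0.050, θ=0.015, ω=0.001
apply F[24]=+0.308 → step 25: x=-0.075, v=-0.045, θ=0.015, ω=-0.002
apply F[25]=+0.297 → step 26: x=-0.076, v=-0.041, θ=0.015, ω=-0.006
apply F[26]=+0.287 → step 27: x=-0.077, v=-0.037, θ=0.015, ω=-0.008
apply F[27]=+0.278 → step 28: x=-0.078, v=-0.033, θ=0.015, ω=-0.011
apply F[28]=+0.268 → step 29: x=-0.078, v=-0.029, θ=0.015, ω=-0.012
apply F[29]=+0.259 → step 30: x=-0.079, v=-0.025, θ=0.014, ω=-0.014
apply F[30]=+0.249 → step 31: x=-0.079, v=-0.022, θ=0.014, ω=-0.015
apply F[31]=+0.241 → step 32: x=-0.080, v=-0.019, θ=0.014, ω=-0.016
apply F[32]=+0.232 → step 33: x=-0.080, v=-0.016, θ=0.013, ω=-0.017
apply F[33]=+0.224 → step 34: x=-0.080, v=-0.013, θ=0.013, ω=-0.018
apply F[34]=+0.215 → step 35: x=-0.081, v=-0.010, θ=0.013, ω=-0.018
Max |angle| over trajectory = 0.083 rad = 4.8°.

Answer: 4.8°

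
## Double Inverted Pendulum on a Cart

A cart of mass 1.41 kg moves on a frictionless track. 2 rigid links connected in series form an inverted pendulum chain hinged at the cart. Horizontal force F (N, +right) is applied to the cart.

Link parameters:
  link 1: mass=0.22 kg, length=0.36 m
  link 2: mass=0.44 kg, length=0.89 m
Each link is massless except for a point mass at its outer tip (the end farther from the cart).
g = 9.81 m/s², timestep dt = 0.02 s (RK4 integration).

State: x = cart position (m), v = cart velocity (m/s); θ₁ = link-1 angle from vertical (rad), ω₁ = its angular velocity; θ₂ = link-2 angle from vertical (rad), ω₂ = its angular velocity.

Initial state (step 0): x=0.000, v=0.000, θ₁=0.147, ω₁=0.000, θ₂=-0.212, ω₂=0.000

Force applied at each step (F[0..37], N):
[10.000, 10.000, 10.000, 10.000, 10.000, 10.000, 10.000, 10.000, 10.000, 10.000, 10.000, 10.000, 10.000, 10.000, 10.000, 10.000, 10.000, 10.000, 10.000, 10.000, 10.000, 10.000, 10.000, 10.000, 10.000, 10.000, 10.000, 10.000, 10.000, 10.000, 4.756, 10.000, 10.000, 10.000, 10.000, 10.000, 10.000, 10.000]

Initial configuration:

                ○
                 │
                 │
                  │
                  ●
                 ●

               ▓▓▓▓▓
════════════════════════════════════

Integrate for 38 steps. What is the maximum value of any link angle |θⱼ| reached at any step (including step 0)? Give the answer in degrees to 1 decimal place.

apply F[0]=+10.000 → step 1: x=0.001, v=0.130, θ₁=0.147, ω₁=0.035, θ₂=-0.214, ω₂=-0.203
apply F[1]=+10.000 → step 2: x=0.005, v=0.260, θ₁=0.148, ω₁=0.069, θ₂=-0.220, ω₂=-0.406
apply F[2]=+10.000 → step 3: x=0.012, v=0.391, θ₁=0.150, ω₁=0.103, θ₂=-0.230, ω₂=-0.610
apply F[3]=+10.000 → step 4: x=0.021, v=0.521, θ₁=0.152, ω₁=0.135, θ₂=-0.245, ω₂=-0.817
apply F[4]=+10.000 → step 5: x=0.033, v=0.652, θ₁=0.155, ω₁=0.163, θ₂=-0.263, ω₂=-1.024
apply F[5]=+10.000 → step 6: x=0.047, v=0.783, θ₁=0.159, ω₁=0.184, θ₂=-0.286, ω₂=-1.233
apply F[6]=+10.000 → step 7: x=0.064, v=0.914, θ₁=0.163, ω₁=0.195, θ₂=-0.312, ω₂=-1.443
apply F[7]=+10.000 → step 8: x=0.083, v=1.046, θ₁=0.167, ω₁=0.189, θ₂=-0.343, ω₂=-1.652
apply F[8]=+10.000 → step 9: x=0.106, v=1.178, θ₁=0.170, ω₁=0.162, θ₂=-0.378, ω₂=-1.859
apply F[9]=+10.000 → step 10: x=0.131, v=1.311, θ₁=0.173, ω₁=0.106, θ₂=-0.418, ω₂=-2.063
apply F[10]=+10.000 → step 11: x=0.158, v=1.444, θ₁=0.174, ω₁=0.014, θ₂=-0.461, ω₂=-2.262
apply F[11]=+10.000 → step 12: x=0.188, v=1.579, θ₁=0.173, ω₁=-0.119, θ₂=-0.508, ω₂=-2.456
apply F[12]=+10.000 → step 13: x=0.221, v=1.714, θ₁=0.169, ω₁=-0.300, θ₂=-0.559, ω₂=-2.642
apply F[13]=+10.000 → step 14: x=0.257, v=1.850, θ₁=0.161, ω₁=-0.535, θ₂=-0.614, ω₂=-2.821
apply F[14]=+10.000 → step 15: x=0.295, v=1.986, θ₁=0.147, ω₁=-0.832, θ₂=-0.672, ω₂=-2.990
apply F[15]=+10.000 → step 16: x=0.336, v=2.124, θ₁=0.127, ω₁=-1.195, θ₂=-0.733, ω₂=-3.146
apply F[16]=+10.000 → step 17: x=0.380, v=2.263, θ₁=0.099, ω₁=-1.632, θ₂=-0.797, ω₂=-3.286
apply F[17]=+10.000 → step 18: x=0.427, v=2.403, θ₁=0.061, ω₁=-2.149, θ₂=-0.864, ω₂=-3.404
apply F[18]=+10.000 → step 19: x=0.476, v=2.545, θ₁=0.012, ω₁=-2.751, θ₂=-0.933, ω₂=-3.492
apply F[19]=+10.000 → step 20: x=0.529, v=2.686, θ₁=-0.049, ω₁=-3.442, θ₂=-1.004, ω₂=-3.539
apply F[20]=+10.000 → step 21: x=0.584, v=2.828, θ₁=-0.126, ω₁=-4.227, θ₂=-1.075, ω₂=-3.528
apply F[21]=+10.000 → step 22: x=0.642, v=2.967, θ₁=-0.219, ω₁=-5.109, θ₂=-1.144, ω₂=-3.442
apply F[22]=+10.000 → step 23: x=0.703, v=3.100, θ₁=-0.331, ω₁=-6.092, θ₂=-1.212, ω₂=-3.258
apply F[23]=+10.000 → step 24: x=0.766, v=3.220, θ₁=-0.463, ω₁=-7.185, θ₂=-1.274, ω₂=-2.951
apply F[24]=+10.000 → step 25: x=0.831, v=3.314, θ₁=-0.619, ω₁=-8.403, θ₂=-1.329, ω₂=-2.497
apply F[25]=+10.000 → step 26: x=0.898, v=3.363, θ₁=-0.801, ω₁=-9.766, θ₂=-1.373, ω₂=-1.885
apply F[26]=+10.000 → step 27: x=0.965, v=3.331, θ₁=-1.011, ω₁=-11.244, θ₂=-1.403, ω₂=-1.154
apply F[27]=+10.000 → step 28: x=1.030, v=3.176, θ₁=-1.250, ω₁=-12.586, θ₂=-1.419, ω₂=-0.506
apply F[28]=+10.000 → step 29: x=1.091, v=2.906, θ₁=-1.509, ω₁=-13.191, θ₂=-1.427, ω₂=-0.377
apply F[29]=+10.000 → step 30: x=1.147, v=2.632, θ₁=-1.770, ω₁=-12.799, θ₂=-1.440, ω₂=-0.989
apply F[30]=+4.756 → step 31: x=1.197, v=2.387, θ₁=-2.019, ω₁=-11.995, θ₂=-1.469, ω₂=-1.999
apply F[31]=+10.000 → step 32: x=1.243, v=2.290, θ₁=-2.247, ω₁=-10.864, θ₂=-1.521, ω₂=-3.207
apply F[32]=+10.000 → step 33: x=1.289, v=2.267, θ₁=-2.452, ω₁=-9.577, θ₂=-1.597, ω₂=-4.394
apply F[33]=+10.000 → step 34: x=1.334, v=2.299, θ₁=-2.629, ω₁=-8.048, θ₂=-1.696, ω₂=-5.490
apply F[34]=+10.000 → step 35: x=1.381, v=2.370, θ₁=-2.772, ω₁=-6.201, θ₂=-1.816, ω₂=-6.464
apply F[35]=+10.000 → step 36: x=1.429, v=2.466, θ₁=-2.875, ω₁=-3.997, θ₂=-1.954, ω₂=-7.340
apply F[36]=+10.000 → step 37: x=1.480, v=2.571, θ₁=-2.929, ω₁=-1.394, θ₂=-2.110, ω₂=-8.210
apply F[37]=+10.000 → step 38: x=1.532, v=2.667, θ₁=-2.927, ω₁=1.717, θ₂=-2.284, ω₂=-9.262
Max |angle| over trajectory = 2.929 rad = 167.8°.

Answer: 167.8°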